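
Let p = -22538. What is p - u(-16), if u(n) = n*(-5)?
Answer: -22618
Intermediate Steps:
u(n) = -5*n
p - u(-16) = -22538 - (-5)*(-16) = -22538 - 1*80 = -22538 - 80 = -22618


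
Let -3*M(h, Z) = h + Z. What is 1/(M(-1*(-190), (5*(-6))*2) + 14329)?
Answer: 3/42857 ≈ 7.0000e-5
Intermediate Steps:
M(h, Z) = -Z/3 - h/3 (M(h, Z) = -(h + Z)/3 = -(Z + h)/3 = -Z/3 - h/3)
1/(M(-1*(-190), (5*(-6))*2) + 14329) = 1/((-5*(-6)*2/3 - (-1)*(-190)/3) + 14329) = 1/((-(-10)*2 - 1/3*190) + 14329) = 1/((-1/3*(-60) - 190/3) + 14329) = 1/((20 - 190/3) + 14329) = 1/(-130/3 + 14329) = 1/(42857/3) = 3/42857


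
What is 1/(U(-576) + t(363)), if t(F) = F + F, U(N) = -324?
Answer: 1/402 ≈ 0.0024876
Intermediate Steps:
t(F) = 2*F
1/(U(-576) + t(363)) = 1/(-324 + 2*363) = 1/(-324 + 726) = 1/402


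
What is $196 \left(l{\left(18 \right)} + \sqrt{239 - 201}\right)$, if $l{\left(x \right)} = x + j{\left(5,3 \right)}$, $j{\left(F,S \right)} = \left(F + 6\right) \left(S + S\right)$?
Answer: $16464 + 196 \sqrt{38} \approx 17672.0$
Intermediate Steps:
$j{\left(F,S \right)} = 2 S \left(6 + F\right)$ ($j{\left(F,S \right)} = \left(6 + F\right) 2 S = 2 S \left(6 + F\right)$)
$l{\left(x \right)} = 66 + x$ ($l{\left(x \right)} = x + 2 \cdot 3 \left(6 + 5\right) = x + 2 \cdot 3 \cdot 11 = x + 66 = 66 + x$)
$196 \left(l{\left(18 \right)} + \sqrt{239 - 201}\right) = 196 \left(\left(66 + 18\right) + \sqrt{239 - 201}\right) = 196 \left(84 + \sqrt{38}\right) = 16464 + 196 \sqrt{38}$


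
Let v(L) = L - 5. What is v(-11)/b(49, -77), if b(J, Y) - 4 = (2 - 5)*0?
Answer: -4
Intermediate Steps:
v(L) = -5 + L
b(J, Y) = 4 (b(J, Y) = 4 + (2 - 5)*0 = 4 - 3*0 = 4 + 0 = 4)
v(-11)/b(49, -77) = (-5 - 11)/4 = -16*¼ = -4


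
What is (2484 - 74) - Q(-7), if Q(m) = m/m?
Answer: 2409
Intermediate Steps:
Q(m) = 1
(2484 - 74) - Q(-7) = (2484 - 74) - 1*1 = 2410 - 1 = 2409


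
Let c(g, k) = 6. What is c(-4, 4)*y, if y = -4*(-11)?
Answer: 264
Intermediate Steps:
y = 44
c(-4, 4)*y = 6*44 = 264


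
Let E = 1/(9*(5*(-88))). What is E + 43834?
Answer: 173582639/3960 ≈ 43834.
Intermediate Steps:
E = -1/3960 (E = 1/(9*(-440)) = 1/(-3960) = -1/3960 ≈ -0.00025253)
E + 43834 = -1/3960 + 43834 = 173582639/3960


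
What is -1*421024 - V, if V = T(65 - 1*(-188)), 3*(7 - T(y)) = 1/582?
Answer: -735120125/1746 ≈ -4.2103e+5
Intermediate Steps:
T(y) = 12221/1746 (T(y) = 7 - 1/3/582 = 7 - 1/3*1/582 = 7 - 1/1746 = 12221/1746)
V = 12221/1746 ≈ 6.9994
-1*421024 - V = -1*421024 - 1*12221/1746 = -421024 - 12221/1746 = -735120125/1746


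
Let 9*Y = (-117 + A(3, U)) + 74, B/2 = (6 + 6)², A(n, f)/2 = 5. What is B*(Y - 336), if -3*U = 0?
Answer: -97824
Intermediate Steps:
U = 0 (U = -⅓*0 = 0)
A(n, f) = 10 (A(n, f) = 2*5 = 10)
B = 288 (B = 2*(6 + 6)² = 2*12² = 2*144 = 288)
Y = -11/3 (Y = ((-117 + 10) + 74)/9 = (-107 + 74)/9 = (⅑)*(-33) = -11/3 ≈ -3.6667)
B*(Y - 336) = 288*(-11/3 - 336) = 288*(-1019/3) = -97824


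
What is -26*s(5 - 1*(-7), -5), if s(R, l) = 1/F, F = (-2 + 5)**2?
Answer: -26/9 ≈ -2.8889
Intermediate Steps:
F = 9 (F = 3**2 = 9)
s(R, l) = 1/9
-26*s(5 - 1*(-7), -5) = -26*1/9 = -26/9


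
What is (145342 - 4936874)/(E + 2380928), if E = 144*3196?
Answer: -1197883/710288 ≈ -1.6865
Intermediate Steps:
E = 460224
(145342 - 4936874)/(E + 2380928) = (145342 - 4936874)/(460224 + 2380928) = -4791532/2841152 = -4791532*1/2841152 = -1197883/710288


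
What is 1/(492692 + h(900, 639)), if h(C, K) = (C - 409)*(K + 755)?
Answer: 1/1177146 ≈ 8.4951e-7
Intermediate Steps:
h(C, K) = (-409 + C)*(755 + K)
1/(492692 + h(900, 639)) = 1/(492692 + (-308795 - 409*639 + 755*900 + 900*639)) = 1/(492692 + (-308795 - 261351 + 679500 + 575100)) = 1/(492692 + 684454) = 1/1177146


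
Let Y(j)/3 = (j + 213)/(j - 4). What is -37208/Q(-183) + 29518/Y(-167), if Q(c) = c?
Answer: -153095345/4209 ≈ -36373.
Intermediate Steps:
Y(j) = 3*(213 + j)/(-4 + j) (Y(j) = 3*((j + 213)/(j - 4)) = 3*((213 + j)/(-4 + j)) = 3*(213 + j)/(-4 + j))
-37208/Q(-183) + 29518/Y(-167) = -37208/(-183) + 29518/((3*(213 - 167)/(-4 - 167))) = -37208*(-1/183) + 29518/((3*46/(-171))) = 37208/183 + 29518/((3*(-1/171)*46)) = 37208/183 + 29518/(-46/57) = 37208/183 + 29518*(-57/46) = 37208/183 - 841263/23 = -153095345/4209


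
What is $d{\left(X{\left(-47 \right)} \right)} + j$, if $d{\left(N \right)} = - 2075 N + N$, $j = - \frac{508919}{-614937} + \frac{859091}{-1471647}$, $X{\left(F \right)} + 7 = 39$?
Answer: $- \frac{6673426776652514}{100552243471} \approx -66368.0$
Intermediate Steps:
$X{\left(F \right)} = 32$ ($X{\left(F \right)} = -7 + 39 = 32$)
$j = \frac{24518030814}{100552243471}$ ($j = \left(-508919\right) \left(- \frac{1}{614937}\right) + 859091 \left(- \frac{1}{1471647}\right) = \frac{508919}{614937} - \frac{859091}{1471647} = \frac{24518030814}{100552243471} \approx 0.24383$)
$d{\left(N \right)} = - 2074 N$
$d{\left(X{\left(-47 \right)} \right)} + j = \left(-2074\right) 32 + \frac{24518030814}{100552243471} = -66368 + \frac{24518030814}{100552243471} = - \frac{6673426776652514}{100552243471}$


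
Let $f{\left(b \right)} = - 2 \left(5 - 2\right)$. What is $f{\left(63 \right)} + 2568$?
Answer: $2562$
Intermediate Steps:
$f{\left(b \right)} = -6$ ($f{\left(b \right)} = \left(-2\right) 3 = -6$)
$f{\left(63 \right)} + 2568 = -6 + 2568 = 2562$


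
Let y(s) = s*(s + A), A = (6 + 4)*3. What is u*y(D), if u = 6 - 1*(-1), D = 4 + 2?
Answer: 1512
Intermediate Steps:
A = 30 (A = 10*3 = 30)
D = 6
y(s) = s*(30 + s) (y(s) = s*(s + 30) = s*(30 + s))
u = 7 (u = 6 + 1 = 7)
u*y(D) = 7*(6*(30 + 6)) = 7*(6*36) = 7*216 = 1512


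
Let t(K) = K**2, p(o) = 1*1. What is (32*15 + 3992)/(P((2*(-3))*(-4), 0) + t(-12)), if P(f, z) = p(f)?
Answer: 4472/145 ≈ 30.841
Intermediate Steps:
p(o) = 1
P(f, z) = 1
(32*15 + 3992)/(P((2*(-3))*(-4), 0) + t(-12)) = (32*15 + 3992)/(1 + (-12)**2) = (480 + 3992)/(1 + 144) = 4472/145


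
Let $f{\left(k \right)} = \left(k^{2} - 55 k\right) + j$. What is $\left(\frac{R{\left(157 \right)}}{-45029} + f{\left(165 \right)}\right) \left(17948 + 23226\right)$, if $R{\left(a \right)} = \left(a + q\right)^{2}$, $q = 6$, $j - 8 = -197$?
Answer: $\frac{33299031938200}{45029} \approx 7.395 \cdot 10^{8}$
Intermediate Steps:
$j = -189$ ($j = 8 - 197 = -189$)
$R{\left(a \right)} = \left(6 + a\right)^{2}$ ($R{\left(a \right)} = \left(a + 6\right)^{2} = \left(6 + a\right)^{2}$)
$f{\left(k \right)} = -189 + k^{2} - 55 k$ ($f{\left(k \right)} = \left(k^{2} - 55 k\right) - 189 = -189 + k^{2} - 55 k$)
$\left(\frac{R{\left(157 \right)}}{-45029} + f{\left(165 \right)}\right) \left(17948 + 23226\right) = \left(\frac{\left(6 + 157\right)^{2}}{-45029} - \left(9264 - 27225\right)\right) \left(17948 + 23226\right) = \left(163^{2} \left(- \frac{1}{45029}\right) - -17961\right) 41174 = \left(26569 \left(- \frac{1}{45029}\right) + 17961\right) 41174 = \left(- \frac{26569}{45029} + 17961\right) 41174 = \frac{808739300}{45029} \cdot 41174 = \frac{33299031938200}{45029}$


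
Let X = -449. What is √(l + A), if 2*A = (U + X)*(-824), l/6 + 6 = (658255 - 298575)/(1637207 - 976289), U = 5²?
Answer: 6*√58866991516103/110153 ≈ 417.92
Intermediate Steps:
U = 25
l = -3605828/110153 (l = -36 + 6*((658255 - 298575)/(1637207 - 976289)) = -36 + 6*(359680/660918) = -36 + 6*(359680*(1/660918)) = -36 + 6*(179840/330459) = -36 + 359680/110153 = -3605828/110153 ≈ -32.735)
A = 174688 (A = ((25 - 449)*(-824))/2 = (-424*(-824))/2 = (½)*349376 = 174688)
√(l + A) = √(-3605828/110153 + 174688) = √(19238801436/110153) = 6*√58866991516103/110153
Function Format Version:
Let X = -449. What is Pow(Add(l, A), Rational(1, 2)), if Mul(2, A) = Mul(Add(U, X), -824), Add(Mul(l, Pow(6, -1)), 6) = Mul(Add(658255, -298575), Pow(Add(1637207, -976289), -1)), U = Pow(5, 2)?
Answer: Mul(Rational(6, 110153), Pow(58866991516103, Rational(1, 2))) ≈ 417.92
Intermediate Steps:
U = 25
l = Rational(-3605828, 110153) (l = Add(-36, Mul(6, Mul(Add(658255, -298575), Pow(Add(1637207, -976289), -1)))) = Add(-36, Mul(6, Mul(359680, Pow(660918, -1)))) = Add(-36, Mul(6, Mul(359680, Rational(1, 660918)))) = Add(-36, Mul(6, Rational(179840, 330459))) = Add(-36, Rational(359680, 110153)) = Rational(-3605828, 110153) ≈ -32.735)
A = 174688 (A = Mul(Rational(1, 2), Mul(Add(25, -449), -824)) = Mul(Rational(1, 2), Mul(-424, -824)) = Mul(Rational(1, 2), 349376) = 174688)
Pow(Add(l, A), Rational(1, 2)) = Pow(Add(Rational(-3605828, 110153), 174688), Rational(1, 2)) = Pow(Rational(19238801436, 110153), Rational(1, 2)) = Mul(Rational(6, 110153), Pow(58866991516103, Rational(1, 2)))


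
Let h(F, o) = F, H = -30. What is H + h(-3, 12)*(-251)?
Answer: 723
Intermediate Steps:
H + h(-3, 12)*(-251) = -30 - 3*(-251) = -30 + 753 = 723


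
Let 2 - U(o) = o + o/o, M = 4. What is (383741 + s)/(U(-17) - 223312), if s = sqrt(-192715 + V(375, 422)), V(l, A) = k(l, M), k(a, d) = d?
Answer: -383741/223294 - I*sqrt(192711)/223294 ≈ -1.7185 - 0.001966*I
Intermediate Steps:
V(l, A) = 4
U(o) = 1 - o (U(o) = 2 - (o + o/o) = 2 - (o + 1) = 2 - (1 + o) = 2 + (-1 - o) = 1 - o)
s = I*sqrt(192711) (s = sqrt(-192715 + 4) = sqrt(-192711) = I*sqrt(192711) ≈ 438.99*I)
(383741 + s)/(U(-17) - 223312) = (383741 + I*sqrt(192711))/((1 - 1*(-17)) - 223312) = (383741 + I*sqrt(192711))/((1 + 17) - 223312) = (383741 + I*sqrt(192711))/(18 - 223312) = (383741 + I*sqrt(192711))/(-223294) = (383741 + I*sqrt(192711))*(-1/223294) = -383741/223294 - I*sqrt(192711)/223294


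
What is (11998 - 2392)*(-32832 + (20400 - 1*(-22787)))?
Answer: 99470130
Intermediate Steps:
(11998 - 2392)*(-32832 + (20400 - 1*(-22787))) = 9606*(-32832 + (20400 + 22787)) = 9606*(-32832 + 43187) = 9606*10355 = 99470130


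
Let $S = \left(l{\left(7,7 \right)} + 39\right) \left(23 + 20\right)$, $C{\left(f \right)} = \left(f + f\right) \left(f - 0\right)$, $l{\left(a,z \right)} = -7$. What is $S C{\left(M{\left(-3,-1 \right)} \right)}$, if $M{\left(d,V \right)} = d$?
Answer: $24768$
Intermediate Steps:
$C{\left(f \right)} = 2 f^{2}$ ($C{\left(f \right)} = 2 f \left(f + \left(-1 + 1\right)\right) = 2 f \left(f + 0\right) = 2 f f = 2 f^{2}$)
$S = 1376$ ($S = \left(-7 + 39\right) \left(23 + 20\right) = 32 \cdot 43 = 1376$)
$S C{\left(M{\left(-3,-1 \right)} \right)} = 1376 \cdot 2 \left(-3\right)^{2} = 1376 \cdot 2 \cdot 9 = 1376 \cdot 18 = 24768$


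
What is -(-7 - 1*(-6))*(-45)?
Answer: -45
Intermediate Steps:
-(-7 - 1*(-6))*(-45) = -(-7 + 6)*(-45) = -1*(-1)*(-45) = 1*(-45) = -45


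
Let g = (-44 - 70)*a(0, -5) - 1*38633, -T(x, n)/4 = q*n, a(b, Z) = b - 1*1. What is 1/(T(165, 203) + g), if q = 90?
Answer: -1/111599 ≈ -8.9606e-6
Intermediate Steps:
a(b, Z) = -1 + b (a(b, Z) = b - 1 = -1 + b)
T(x, n) = -360*n
g = -38519 (g = (-44 - 70)*(-1 + 0) - 1*38633 = -114*(-1) - 38633 = 114 - 38633 = -38519)
1/(T(165, 203) + g) = 1/(-360*203 - 38519) = 1/(-73080 - 38519) = 1/(-111599) = -1/111599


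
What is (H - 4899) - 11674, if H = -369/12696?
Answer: -70137059/4232 ≈ -16573.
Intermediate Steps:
H = -123/4232 (H = -369*1/12696 = -123/4232 ≈ -0.029064)
(H - 4899) - 11674 = (-123/4232 - 4899) - 11674 = -20732691/4232 - 11674 = -70137059/4232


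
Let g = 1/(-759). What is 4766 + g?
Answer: 3617393/759 ≈ 4766.0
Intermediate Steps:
g = -1/759 ≈ -0.0013175
4766 + g = 4766 - 1/759 = 3617393/759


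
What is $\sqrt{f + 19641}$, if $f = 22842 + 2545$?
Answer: $2 \sqrt{11257} \approx 212.2$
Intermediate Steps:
$f = 25387$
$\sqrt{f + 19641} = \sqrt{25387 + 19641} = \sqrt{45028} = 2 \sqrt{11257}$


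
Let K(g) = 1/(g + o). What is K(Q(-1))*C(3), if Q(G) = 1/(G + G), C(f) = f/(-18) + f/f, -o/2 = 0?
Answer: -5/3 ≈ -1.6667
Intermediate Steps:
o = 0 (o = -2*0 = 0)
C(f) = 1 - f/18 (C(f) = f*(-1/18) + 1 = -f/18 + 1 = 1 - f/18)
Q(G) = 1/(2*G)
K(g) = 1/g (K(g) = 1/(g + 0) = 1/g)
K(Q(-1))*C(3) = (1 - 1/18*3)/(((½)/(-1))) = (1 - ⅙)/(((½)*(-1))) = (⅚)/(-½) = -2*⅚ = -5/3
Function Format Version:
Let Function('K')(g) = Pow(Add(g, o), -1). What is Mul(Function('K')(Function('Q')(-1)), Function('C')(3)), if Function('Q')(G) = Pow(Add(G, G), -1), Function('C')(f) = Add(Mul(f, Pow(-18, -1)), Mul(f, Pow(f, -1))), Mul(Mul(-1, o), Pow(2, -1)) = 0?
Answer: Rational(-5, 3) ≈ -1.6667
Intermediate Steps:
o = 0 (o = Mul(-2, 0) = 0)
Function('C')(f) = Add(1, Mul(Rational(-1, 18), f)) (Function('C')(f) = Add(Mul(f, Rational(-1, 18)), 1) = Add(Mul(Rational(-1, 18), f), 1) = Add(1, Mul(Rational(-1, 18), f)))
Function('Q')(G) = Mul(Rational(1, 2), Pow(G, -1)) (Function('Q')(G) = Pow(Mul(2, G), -1) = Mul(Rational(1, 2), Pow(G, -1)))
Function('K')(g) = Pow(g, -1) (Function('K')(g) = Pow(Add(g, 0), -1) = Pow(g, -1))
Mul(Function('K')(Function('Q')(-1)), Function('C')(3)) = Mul(Pow(Mul(Rational(1, 2), Pow(-1, -1)), -1), Add(1, Mul(Rational(-1, 18), 3))) = Mul(Pow(Mul(Rational(1, 2), -1), -1), Add(1, Rational(-1, 6))) = Mul(Pow(Rational(-1, 2), -1), Rational(5, 6)) = Mul(-2, Rational(5, 6)) = Rational(-5, 3)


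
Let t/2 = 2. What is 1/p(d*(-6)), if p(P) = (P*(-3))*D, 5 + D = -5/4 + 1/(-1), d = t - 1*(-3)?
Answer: -2/1827 ≈ -0.0010947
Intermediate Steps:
t = 4 (t = 2*2 = 4)
d = 7 (d = 4 - 1*(-3) = 4 + 3 = 7)
D = -29/4 (D = -5 + (-5/4 + 1/(-1)) = -5 + (-5*¼ + 1*(-1)) = -5 + (-5/4 - 1) = -5 - 9/4 = -29/4 ≈ -7.2500)
p(P) = 87*P/4 (p(P) = (P*(-3))*(-29/4) = -3*P*(-29/4) = 87*P/4)
1/p(d*(-6)) = 1/(87*(7*(-6))/4) = 1/((87/4)*(-42)) = 1/(-1827/2) = -2/1827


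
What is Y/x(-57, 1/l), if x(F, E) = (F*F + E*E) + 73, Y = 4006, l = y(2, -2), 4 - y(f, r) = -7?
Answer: 484726/401963 ≈ 1.2059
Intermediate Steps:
y(f, r) = 11 (y(f, r) = 4 - 1*(-7) = 4 + 7 = 11)
l = 11
x(F, E) = 73 + E² + F² (x(F, E) = (F² + E²) + 73 = (E² + F²) + 73 = 73 + E² + F²)
Y/x(-57, 1/l) = 4006/(73 + (1/11)² + (-57)²) = 4006/(73 + (1/11)² + 3249) = 4006/(73 + 1/121 + 3249) = 4006/(401963/121) = 4006*(121/401963) = 484726/401963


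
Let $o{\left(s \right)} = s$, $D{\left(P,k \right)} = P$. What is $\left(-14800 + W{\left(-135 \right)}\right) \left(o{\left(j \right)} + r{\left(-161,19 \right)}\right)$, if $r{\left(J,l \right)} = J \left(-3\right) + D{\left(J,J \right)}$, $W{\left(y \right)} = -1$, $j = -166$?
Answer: $-2308956$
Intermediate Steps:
$r{\left(J,l \right)} = - 2 J$ ($r{\left(J,l \right)} = J \left(-3\right) + J = - 3 J + J = - 2 J$)
$\left(-14800 + W{\left(-135 \right)}\right) \left(o{\left(j \right)} + r{\left(-161,19 \right)}\right) = \left(-14800 - 1\right) \left(-166 - -322\right) = - 14801 \left(-166 + 322\right) = \left(-14801\right) 156 = -2308956$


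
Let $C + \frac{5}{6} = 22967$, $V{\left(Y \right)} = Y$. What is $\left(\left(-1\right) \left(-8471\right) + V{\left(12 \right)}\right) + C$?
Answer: $\frac{188695}{6} \approx 31449.0$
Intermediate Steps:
$C = \frac{137797}{6}$ ($C = - \frac{5}{6} + 22967 = \frac{137797}{6} \approx 22966.0$)
$\left(\left(-1\right) \left(-8471\right) + V{\left(12 \right)}\right) + C = \left(\left(-1\right) \left(-8471\right) + 12\right) + \frac{137797}{6} = \left(8471 + 12\right) + \frac{137797}{6} = 8483 + \frac{137797}{6} = \frac{188695}{6}$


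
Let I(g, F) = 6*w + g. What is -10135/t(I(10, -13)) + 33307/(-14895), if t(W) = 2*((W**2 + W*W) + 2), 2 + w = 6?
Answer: -305105621/68934060 ≈ -4.4260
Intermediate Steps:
w = 4 (w = -2 + 6 = 4)
I(g, F) = 24 + g (I(g, F) = 6*4 + g = 24 + g)
t(W) = 4 + 4*W**2 (t(W) = 2*((W**2 + W**2) + 2) = 2*(2*W**2 + 2) = 2*(2 + 2*W**2) = 4 + 4*W**2)
-10135/t(I(10, -13)) + 33307/(-14895) = -10135/(4 + 4*(24 + 10)**2) + 33307/(-14895) = -10135/(4 + 4*34**2) + 33307*(-1/14895) = -10135/(4 + 4*1156) - 33307/14895 = -10135/(4 + 4624) - 33307/14895 = -10135/4628 - 33307/14895 = -305105621/68934060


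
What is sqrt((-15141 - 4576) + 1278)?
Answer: I*sqrt(18439) ≈ 135.79*I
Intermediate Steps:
sqrt((-15141 - 4576) + 1278) = sqrt(-19717 + 1278) = sqrt(-18439) = I*sqrt(18439)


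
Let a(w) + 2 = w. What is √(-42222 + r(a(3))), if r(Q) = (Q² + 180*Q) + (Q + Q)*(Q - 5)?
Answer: I*√42049 ≈ 205.06*I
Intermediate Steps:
a(w) = -2 + w
r(Q) = Q² + 180*Q + 2*Q*(-5 + Q) (r(Q) = (Q² + 180*Q) + (2*Q)*(-5 + Q) = (Q² + 180*Q) + 2*Q*(-5 + Q) = Q² + 180*Q + 2*Q*(-5 + Q))
√(-42222 + r(a(3))) = √(-42222 + (-2 + 3)*(170 + 3*(-2 + 3))) = √(-42222 + 1*(170 + 3*1)) = √(-42222 + 1*(170 + 3)) = √(-42222 + 1*173) = √(-42222 + 173) = √(-42049) = I*√42049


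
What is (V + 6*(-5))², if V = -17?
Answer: 2209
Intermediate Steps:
(V + 6*(-5))² = (-17 + 6*(-5))² = (-17 - 30)² = (-47)² = 2209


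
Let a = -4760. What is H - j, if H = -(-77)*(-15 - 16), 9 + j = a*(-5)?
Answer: -26178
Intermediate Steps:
j = 23791 (j = -9 - 4760*(-5) = -9 + 23800 = 23791)
H = -2387 (H = -(-77)*(-31) = -11*217 = -2387)
H - j = -2387 - 1*23791 = -2387 - 23791 = -26178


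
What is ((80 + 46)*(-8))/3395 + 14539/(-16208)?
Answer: -9385367/7860880 ≈ -1.1939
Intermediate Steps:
((80 + 46)*(-8))/3395 + 14539/(-16208) = (126*(-8))*(1/3395) + 14539*(-1/16208) = -1008*1/3395 - 14539/16208 = -144/485 - 14539/16208 = -9385367/7860880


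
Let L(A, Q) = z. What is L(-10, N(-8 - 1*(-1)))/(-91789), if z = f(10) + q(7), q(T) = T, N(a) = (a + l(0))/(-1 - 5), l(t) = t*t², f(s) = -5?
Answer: -2/91789 ≈ -2.1789e-5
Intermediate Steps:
l(t) = t³
N(a) = -a/6 (N(a) = (a + 0³)/(-1 - 5) = (a + 0)/(-6) = a*(-⅙) = -a/6)
z = 2 (z = -5 + 7 = 2)
L(A, Q) = 2
L(-10, N(-8 - 1*(-1)))/(-91789) = 2/(-91789) = 2*(-1/91789) = -2/91789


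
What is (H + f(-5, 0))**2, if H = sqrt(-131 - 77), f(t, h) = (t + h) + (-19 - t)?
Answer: 153 - 152*I*sqrt(13) ≈ 153.0 - 548.04*I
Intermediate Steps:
f(t, h) = -19 + h (f(t, h) = (h + t) + (-19 - t) = -19 + h)
H = 4*I*sqrt(13) (H = sqrt(-208) = 4*I*sqrt(13) ≈ 14.422*I)
(H + f(-5, 0))**2 = (4*I*sqrt(13) + (-19 + 0))**2 = (4*I*sqrt(13) - 19)**2 = (-19 + 4*I*sqrt(13))**2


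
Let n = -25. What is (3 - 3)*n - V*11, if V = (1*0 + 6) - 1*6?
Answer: 0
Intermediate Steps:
V = 0 (V = (0 + 6) - 6 = 6 - 6 = 0)
(3 - 3)*n - V*11 = (3 - 3)*(-25) - 0*11 = 0*(-25) - 1*0 = 0 + 0 = 0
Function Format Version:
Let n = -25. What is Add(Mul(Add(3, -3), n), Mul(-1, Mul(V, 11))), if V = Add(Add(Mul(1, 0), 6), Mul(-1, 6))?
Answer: 0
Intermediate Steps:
V = 0 (V = Add(Add(0, 6), -6) = Add(6, -6) = 0)
Add(Mul(Add(3, -3), n), Mul(-1, Mul(V, 11))) = Add(Mul(Add(3, -3), -25), Mul(-1, Mul(0, 11))) = Add(Mul(0, -25), Mul(-1, 0)) = Add(0, 0) = 0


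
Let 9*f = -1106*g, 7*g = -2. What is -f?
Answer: -316/9 ≈ -35.111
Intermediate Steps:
g = -2/7 (g = (⅐)*(-2) = -2/7 ≈ -0.28571)
f = 316/9 (f = (-1106*(-2/7))/9 = (⅑)*316 = 316/9 ≈ 35.111)
-f = -1*316/9 = -316/9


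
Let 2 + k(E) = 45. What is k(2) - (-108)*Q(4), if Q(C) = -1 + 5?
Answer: 475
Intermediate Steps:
Q(C) = 4
k(E) = 43 (k(E) = -2 + 45 = 43)
k(2) - (-108)*Q(4) = 43 - (-108)*4 = 43 - 1*(-432) = 43 + 432 = 475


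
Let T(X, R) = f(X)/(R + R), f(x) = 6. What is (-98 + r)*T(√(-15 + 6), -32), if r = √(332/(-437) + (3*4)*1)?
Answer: 147/16 - 3*√134159/3496 ≈ 8.8732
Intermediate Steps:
T(X, R) = 3/R (T(X, R) = 6/(R + R) = 6/((2*R)) = 6*(1/(2*R)) = 3/R)
r = 4*√134159/437 (r = √(332*(-1/437) + 12*1) = √(-332/437 + 12) = √(4912/437) = 4*√134159/437 ≈ 3.3527)
(-98 + r)*T(√(-15 + 6), -32) = (-98 + 4*√134159/437)*(3/(-32)) = (-98 + 4*√134159/437)*(3*(-1/32)) = (-98 + 4*√134159/437)*(-3/32) = 147/16 - 3*√134159/3496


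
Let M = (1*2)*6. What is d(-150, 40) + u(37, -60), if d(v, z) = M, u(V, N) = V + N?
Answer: -11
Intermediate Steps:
M = 12 (M = 2*6 = 12)
u(V, N) = N + V
d(v, z) = 12
d(-150, 40) + u(37, -60) = 12 + (-60 + 37) = 12 - 23 = -11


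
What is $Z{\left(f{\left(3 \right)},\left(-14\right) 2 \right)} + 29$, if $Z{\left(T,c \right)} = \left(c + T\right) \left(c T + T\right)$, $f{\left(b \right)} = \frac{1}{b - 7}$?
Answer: $- \frac{2587}{16} \approx -161.69$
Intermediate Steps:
$f{\left(b \right)} = \frac{1}{-7 + b}$ ($f{\left(b \right)} = \frac{1}{b - 7} = \frac{1}{-7 + b}$)
$Z{\left(T,c \right)} = \left(T + c\right) \left(T + T c\right)$ ($Z{\left(T,c \right)} = \left(T + c\right) \left(T c + T\right) = \left(T + c\right) \left(T + T c\right)$)
$Z{\left(f{\left(3 \right)},\left(-14\right) 2 \right)} + 29 = \frac{\frac{1}{-7 + 3} - 28 + \left(\left(-14\right) 2\right)^{2} + \frac{\left(-14\right) 2}{-7 + 3}}{-7 + 3} + 29 = \frac{\frac{1}{-4} - 28 + \left(-28\right)^{2} + \frac{1}{-4} \left(-28\right)}{-4} + 29 = - \frac{- \frac{1}{4} - 28 + 784 - -7}{4} + 29 = - \frac{- \frac{1}{4} - 28 + 784 + 7}{4} + 29 = \left(- \frac{1}{4}\right) \frac{3051}{4} + 29 = - \frac{3051}{16} + 29 = - \frac{2587}{16}$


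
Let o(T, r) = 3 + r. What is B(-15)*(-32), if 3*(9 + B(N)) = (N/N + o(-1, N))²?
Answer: -3008/3 ≈ -1002.7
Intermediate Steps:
B(N) = -9 + (4 + N)²/3 (B(N) = -9 + (N/N + (3 + N))²/3 = -9 + (1 + (3 + N))²/3 = -9 + (4 + N)²/3)
B(-15)*(-32) = (-9 + (4 - 15)²/3)*(-32) = (-9 + (⅓)*(-11)²)*(-32) = (-9 + (⅓)*121)*(-32) = (-9 + 121/3)*(-32) = (94/3)*(-32) = -3008/3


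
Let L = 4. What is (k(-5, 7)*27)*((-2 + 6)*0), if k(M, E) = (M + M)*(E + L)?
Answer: 0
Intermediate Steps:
k(M, E) = 2*M*(4 + E) (k(M, E) = (M + M)*(E + 4) = (2*M)*(4 + E) = 2*M*(4 + E))
(k(-5, 7)*27)*((-2 + 6)*0) = ((2*(-5)*(4 + 7))*27)*((-2 + 6)*0) = ((2*(-5)*11)*27)*(4*0) = -110*27*0 = -2970*0 = 0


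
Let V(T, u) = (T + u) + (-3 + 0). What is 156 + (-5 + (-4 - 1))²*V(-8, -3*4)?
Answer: -2144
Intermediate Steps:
V(T, u) = -3 + T + u (V(T, u) = (T + u) - 3 = -3 + T + u)
156 + (-5 + (-4 - 1))²*V(-8, -3*4) = 156 + (-5 + (-4 - 1))²*(-3 - 8 - 3*4) = 156 + (-5 - 5)²*(-3 - 8 - 12) = 156 + (-10)²*(-23) = 156 + 100*(-23) = 156 - 2300 = -2144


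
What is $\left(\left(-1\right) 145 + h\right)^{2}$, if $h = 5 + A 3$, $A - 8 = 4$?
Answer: $10816$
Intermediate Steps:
$A = 12$ ($A = 8 + 4 = 12$)
$h = 41$ ($h = 5 + 12 \cdot 3 = 5 + 36 = 41$)
$\left(\left(-1\right) 145 + h\right)^{2} = \left(\left(-1\right) 145 + 41\right)^{2} = \left(-145 + 41\right)^{2} = \left(-104\right)^{2} = 10816$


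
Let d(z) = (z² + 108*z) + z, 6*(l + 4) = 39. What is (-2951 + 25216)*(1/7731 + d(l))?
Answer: 191925836285/30924 ≈ 6.2064e+6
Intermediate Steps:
l = 5/2 (l = -4 + (⅙)*39 = -4 + 13/2 = 5/2 ≈ 2.5000)
d(z) = z² + 109*z
(-2951 + 25216)*(1/7731 + d(l)) = (-2951 + 25216)*(1/7731 + 5*(109 + 5/2)/2) = 22265*(1/7731 + (5/2)*(223/2)) = 22265*(1/7731 + 1115/4) = 22265*(8620069/30924) = 191925836285/30924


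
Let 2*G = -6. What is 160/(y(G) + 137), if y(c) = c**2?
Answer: 80/73 ≈ 1.0959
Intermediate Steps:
G = -3 (G = (1/2)*(-6) = -3)
160/(y(G) + 137) = 160/((-3)**2 + 137) = 160/(9 + 137) = 160/146 = 160*(1/146) = 80/73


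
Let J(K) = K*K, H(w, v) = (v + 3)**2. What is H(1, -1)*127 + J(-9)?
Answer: 589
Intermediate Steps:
H(w, v) = (3 + v)**2
J(K) = K**2
H(1, -1)*127 + J(-9) = (3 - 1)**2*127 + (-9)**2 = 2**2*127 + 81 = 4*127 + 81 = 508 + 81 = 589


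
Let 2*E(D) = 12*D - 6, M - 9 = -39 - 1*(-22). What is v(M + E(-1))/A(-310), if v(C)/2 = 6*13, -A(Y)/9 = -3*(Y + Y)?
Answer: -13/1395 ≈ -0.0093190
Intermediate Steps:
A(Y) = 54*Y (A(Y) = -(-27)*(Y + Y) = -(-27)*2*Y = -(-54)*Y = 54*Y)
M = -8 (M = 9 + (-39 - 1*(-22)) = 9 + (-39 + 22) = 9 - 17 = -8)
E(D) = -3 + 6*D (E(D) = (12*D - 6)/2 = (-6 + 12*D)/2 = -3 + 6*D)
v(C) = 156 (v(C) = 2*(6*13) = 2*78 = 156)
v(M + E(-1))/A(-310) = 156/((54*(-310))) = 156/(-16740) = 156*(-1/16740) = -13/1395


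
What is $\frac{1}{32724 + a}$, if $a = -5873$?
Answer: $\frac{1}{26851} \approx 3.7243 \cdot 10^{-5}$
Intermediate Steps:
$\frac{1}{32724 + a} = \frac{1}{32724 - 5873} = \frac{1}{26851}$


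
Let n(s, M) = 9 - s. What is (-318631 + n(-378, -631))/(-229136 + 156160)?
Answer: 79561/18244 ≈ 4.3609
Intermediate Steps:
(-318631 + n(-378, -631))/(-229136 + 156160) = (-318631 + (9 - 1*(-378)))/(-229136 + 156160) = (-318631 + (9 + 378))/(-72976) = (-318631 + 387)*(-1/72976) = -318244*(-1/72976) = 79561/18244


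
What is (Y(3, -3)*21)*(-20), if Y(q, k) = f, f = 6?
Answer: -2520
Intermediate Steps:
Y(q, k) = 6
(Y(3, -3)*21)*(-20) = (6*21)*(-20) = 126*(-20) = -2520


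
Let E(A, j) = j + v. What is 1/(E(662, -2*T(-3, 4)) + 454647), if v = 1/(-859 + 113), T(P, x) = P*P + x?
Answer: 746/339147265 ≈ 2.1996e-6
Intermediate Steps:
T(P, x) = x + P² (T(P, x) = P² + x = x + P²)
v = -1/746 (v = 1/(-746) = -1/746 ≈ -0.0013405)
E(A, j) = -1/746 + j (E(A, j) = j - 1/746 = -1/746 + j)
1/(E(662, -2*T(-3, 4)) + 454647) = 1/((-1/746 - 2*(4 + (-3)²)) + 454647) = 1/((-1/746 - 2*(4 + 9)) + 454647) = 1/((-1/746 - 2*13) + 454647) = 1/((-1/746 - 26) + 454647) = 1/(-19397/746 + 454647) = 1/(339147265/746) = 746/339147265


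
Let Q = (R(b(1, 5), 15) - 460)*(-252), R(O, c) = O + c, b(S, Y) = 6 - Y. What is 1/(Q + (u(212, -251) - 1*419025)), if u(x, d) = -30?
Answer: -1/307167 ≈ -3.2556e-6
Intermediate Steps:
Q = 111888 (Q = (((6 - 1*5) + 15) - 460)*(-252) = (((6 - 5) + 15) - 460)*(-252) = ((1 + 15) - 460)*(-252) = (16 - 460)*(-252) = -444*(-252) = 111888)
1/(Q + (u(212, -251) - 1*419025)) = 1/(111888 + (-30 - 1*419025)) = 1/(111888 + (-30 - 419025)) = 1/(111888 - 419055) = 1/(-307167) = -1/307167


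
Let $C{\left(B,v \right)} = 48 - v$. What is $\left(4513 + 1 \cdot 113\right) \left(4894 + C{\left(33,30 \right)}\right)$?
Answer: $22722912$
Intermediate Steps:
$\left(4513 + 1 \cdot 113\right) \left(4894 + C{\left(33,30 \right)}\right) = \left(4513 + 1 \cdot 113\right) \left(4894 + \left(48 - 30\right)\right) = \left(4513 + 113\right) \left(4894 + \left(48 - 30\right)\right) = 4626 \left(4894 + 18\right) = 4626 \cdot 4912 = 22722912$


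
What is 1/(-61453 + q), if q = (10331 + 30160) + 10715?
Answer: -1/10247 ≈ -9.7590e-5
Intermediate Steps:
q = 51206 (q = 40491 + 10715 = 51206)
1/(-61453 + q) = 1/(-61453 + 51206) = 1/(-10247) = -1/10247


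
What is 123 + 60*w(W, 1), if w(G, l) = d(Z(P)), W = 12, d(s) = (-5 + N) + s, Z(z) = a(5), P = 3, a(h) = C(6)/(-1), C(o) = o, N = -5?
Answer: -837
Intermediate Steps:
a(h) = -6 (a(h) = 6/(-1) = 6*(-1) = -6)
Z(z) = -6
d(s) = -10 + s (d(s) = (-5 - 5) + s = -10 + s)
w(G, l) = -16 (w(G, l) = -10 - 6 = -16)
123 + 60*w(W, 1) = 123 + 60*(-16) = 123 - 960 = -837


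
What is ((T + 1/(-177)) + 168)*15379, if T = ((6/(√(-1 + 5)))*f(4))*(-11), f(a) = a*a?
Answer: -979965259/177 ≈ -5.5365e+6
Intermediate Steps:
f(a) = a²
T = -528 (T = ((6/(√(-1 + 5)))*4²)*(-11) = ((6/(√4))*16)*(-11) = ((6/2)*16)*(-11) = ((6*(½))*16)*(-11) = (3*16)*(-11) = 48*(-11) = -528)
((T + 1/(-177)) + 168)*15379 = ((-528 + 1/(-177)) + 168)*15379 = ((-528 - 1/177) + 168)*15379 = (-93457/177 + 168)*15379 = -63721/177*15379 = -979965259/177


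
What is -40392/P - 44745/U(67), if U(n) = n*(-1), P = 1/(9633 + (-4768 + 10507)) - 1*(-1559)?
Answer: 1030710952797/1605651583 ≈ 641.93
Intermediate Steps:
P = 23964949/15372 (P = 1/(9633 + 5739) + 1559 = 1/15372 + 1559 = 23964949/15372 ≈ 1559.0)
U(n) = -n
-40392/P - 44745/U(67) = -40392/23964949/15372 - 44745/((-1*67)) = -40392*15372/23964949 - 44745/(-67) = -620905824/23964949 - 44745*(-1/67) = -620905824/23964949 + 44745/67 = 1030710952797/1605651583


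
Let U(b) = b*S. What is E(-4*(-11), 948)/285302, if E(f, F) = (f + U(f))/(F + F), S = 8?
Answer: 33/45077716 ≈ 7.3207e-7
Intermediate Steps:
U(b) = 8*b (U(b) = b*8 = 8*b)
E(f, F) = 9*f/(2*F) (E(f, F) = (f + 8*f)/(F + F) = (9*f)/((2*F)) = (9*f)*(1/(2*F)) = 9*f/(2*F))
E(-4*(-11), 948)/285302 = ((9/2)*(-4*(-11))/948)/285302 = ((9/2)*44*(1/948))*(1/285302) = (33/158)*(1/285302) = 33/45077716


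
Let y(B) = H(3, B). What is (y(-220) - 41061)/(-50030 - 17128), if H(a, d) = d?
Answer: 41281/67158 ≈ 0.61469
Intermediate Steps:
y(B) = B
(y(-220) - 41061)/(-50030 - 17128) = (-220 - 41061)/(-50030 - 17128) = -41281/(-67158) = -41281*(-1/67158) = 41281/67158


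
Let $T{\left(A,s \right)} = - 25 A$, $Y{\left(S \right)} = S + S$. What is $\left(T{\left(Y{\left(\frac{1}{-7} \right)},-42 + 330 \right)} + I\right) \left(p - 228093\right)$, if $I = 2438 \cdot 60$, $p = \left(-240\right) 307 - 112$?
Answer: $- \frac{309133258850}{7} \approx -4.4162 \cdot 10^{10}$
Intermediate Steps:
$Y{\left(S \right)} = 2 S$
$p = -73792$ ($p = -73680 - 112 = -73792$)
$I = 146280$
$\left(T{\left(Y{\left(\frac{1}{-7} \right)},-42 + 330 \right)} + I\right) \left(p - 228093\right) = \left(- 25 \frac{2}{-7} + 146280\right) \left(-73792 - 228093\right) = \left(- 25 \cdot 2 \left(- \frac{1}{7}\right) + 146280\right) \left(-301885\right) = \left(\left(-25\right) \left(- \frac{2}{7}\right) + 146280\right) \left(-301885\right) = \left(\frac{50}{7} + 146280\right) \left(-301885\right) = \frac{1024010}{7} \left(-301885\right) = - \frac{309133258850}{7}$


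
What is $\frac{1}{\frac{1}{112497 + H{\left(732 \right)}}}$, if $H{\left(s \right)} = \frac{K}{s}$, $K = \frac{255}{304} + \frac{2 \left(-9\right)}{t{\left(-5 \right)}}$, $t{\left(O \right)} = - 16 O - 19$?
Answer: $\frac{509019229153}{4524736} \approx 1.125 \cdot 10^{5}$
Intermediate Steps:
$t{\left(O \right)} = -19 - 16 O$
$K = \frac{10083}{18544}$ ($K = \frac{255}{304} + \frac{2 \left(-9\right)}{-19 - -80} = 255 \cdot \frac{1}{304} - \frac{18}{-19 + 80} = \frac{255}{304} - \frac{18}{61} = \frac{10083}{18544} \approx 0.54373$)
$H{\left(s \right)} = \frac{10083}{18544 s}$
$\frac{1}{\frac{1}{112497 + H{\left(732 \right)}}} = \frac{1}{\frac{1}{112497 + \frac{10083}{18544 \cdot 732}}} = \frac{1}{\frac{1}{112497 + \frac{10083}{18544} \cdot \frac{1}{732}}} = \frac{1}{\frac{1}{112497 + \frac{3361}{4524736}}} = \frac{1}{\frac{1}{\frac{509019229153}{4524736}}} = \frac{1}{\frac{4524736}{509019229153}} = \frac{509019229153}{4524736}$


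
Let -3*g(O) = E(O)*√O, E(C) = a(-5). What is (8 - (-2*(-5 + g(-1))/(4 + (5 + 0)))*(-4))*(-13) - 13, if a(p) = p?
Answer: -1573/9 + 520*I/27 ≈ -174.78 + 19.259*I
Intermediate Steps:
E(C) = -5
g(O) = 5*√O/3 (g(O) = -(-5)*√O/3 = 5*√O/3)
(8 - (-2*(-5 + g(-1))/(4 + (5 + 0)))*(-4))*(-13) - 13 = (8 - (-2*(-5 + 5*√(-1)/3)/(4 + (5 + 0)))*(-4))*(-13) - 13 = (8 - (-2*(-5 + 5*I/3)/(4 + 5))*(-4))*(-13) - 13 = (8 - (-2*(-5 + 5*I/3)/9)*(-4))*(-13) - 13 = (8 - (-2*(-5/9 + 5*I/27))*(-4))*(-13) - 13 = (8 - (10/9 - 10*I/27)*(-4))*(-13) - 13 = (8 - (-40/9 + 40*I/27))*(-13) - 13 = (8 + (40/9 - 40*I/27))*(-13) - 13 = (112/9 - 40*I/27)*(-13) - 13 = (-1456/9 + 520*I/27) - 13 = -1573/9 + 520*I/27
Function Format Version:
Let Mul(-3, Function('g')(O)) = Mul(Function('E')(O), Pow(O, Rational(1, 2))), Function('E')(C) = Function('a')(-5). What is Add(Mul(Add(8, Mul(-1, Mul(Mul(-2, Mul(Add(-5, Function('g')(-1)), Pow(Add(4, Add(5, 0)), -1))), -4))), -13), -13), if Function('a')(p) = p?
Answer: Add(Rational(-1573, 9), Mul(Rational(520, 27), I)) ≈ Add(-174.78, Mul(19.259, I))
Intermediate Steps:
Function('E')(C) = -5
Function('g')(O) = Mul(Rational(5, 3), Pow(O, Rational(1, 2))) (Function('g')(O) = Mul(Rational(-1, 3), Mul(-5, Pow(O, Rational(1, 2)))) = Mul(Rational(5, 3), Pow(O, Rational(1, 2))))
Add(Mul(Add(8, Mul(-1, Mul(Mul(-2, Mul(Add(-5, Function('g')(-1)), Pow(Add(4, Add(5, 0)), -1))), -4))), -13), -13) = Add(Mul(Add(8, Mul(-1, Mul(Mul(-2, Mul(Add(-5, Mul(Rational(5, 3), Pow(-1, Rational(1, 2)))), Pow(Add(4, Add(5, 0)), -1))), -4))), -13), -13) = Add(Mul(Add(8, Mul(-1, Mul(Mul(-2, Mul(Add(-5, Mul(Rational(5, 3), I)), Pow(Add(4, 5), -1))), -4))), -13), -13) = Add(Mul(Add(8, Mul(-1, Mul(Mul(-2, Mul(Add(-5, Mul(Rational(5, 3), I)), Pow(9, -1))), -4))), -13), -13) = Add(Mul(Add(8, Mul(-1, Mul(Mul(-2, Mul(Add(-5, Mul(Rational(5, 3), I)), Rational(1, 9))), -4))), -13), -13) = Add(Mul(Add(8, Mul(-1, Mul(Mul(-2, Add(Rational(-5, 9), Mul(Rational(5, 27), I))), -4))), -13), -13) = Add(Mul(Add(8, Mul(-1, Mul(Add(Rational(10, 9), Mul(Rational(-10, 27), I)), -4))), -13), -13) = Add(Mul(Add(8, Mul(-1, Add(Rational(-40, 9), Mul(Rational(40, 27), I)))), -13), -13) = Add(Mul(Add(8, Add(Rational(40, 9), Mul(Rational(-40, 27), I))), -13), -13) = Add(Mul(Add(Rational(112, 9), Mul(Rational(-40, 27), I)), -13), -13) = Add(Add(Rational(-1456, 9), Mul(Rational(520, 27), I)), -13) = Add(Rational(-1573, 9), Mul(Rational(520, 27), I))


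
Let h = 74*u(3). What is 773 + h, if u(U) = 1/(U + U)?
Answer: 2356/3 ≈ 785.33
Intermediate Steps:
u(U) = 1/(2*U)
h = 37/3 (h = 74*((½)/3) = 74*((½)*(⅓)) = 74*(⅙) = 37/3 ≈ 12.333)
773 + h = 773 + 37/3 = 2356/3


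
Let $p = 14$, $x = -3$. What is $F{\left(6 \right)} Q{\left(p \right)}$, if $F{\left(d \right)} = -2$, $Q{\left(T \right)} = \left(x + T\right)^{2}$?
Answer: $-242$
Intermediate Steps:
$Q{\left(T \right)} = \left(-3 + T\right)^{2}$
$F{\left(6 \right)} Q{\left(p \right)} = - 2 \left(-3 + 14\right)^{2} = - 2 \cdot 11^{2} = \left(-2\right) 121 = -242$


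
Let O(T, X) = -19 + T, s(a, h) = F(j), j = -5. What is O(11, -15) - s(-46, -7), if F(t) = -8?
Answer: 0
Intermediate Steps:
s(a, h) = -8
O(11, -15) - s(-46, -7) = (-19 + 11) - 1*(-8) = -8 + 8 = 0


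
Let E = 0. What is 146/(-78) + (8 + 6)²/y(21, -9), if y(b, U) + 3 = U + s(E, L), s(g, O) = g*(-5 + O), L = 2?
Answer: -710/39 ≈ -18.205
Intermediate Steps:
y(b, U) = -3 + U (y(b, U) = -3 + (U + 0*(-5 + 2)) = -3 + (U + 0*(-3)) = -3 + (U + 0) = -3 + U)
146/(-78) + (8 + 6)²/y(21, -9) = 146/(-78) + (8 + 6)²/(-3 - 9) = 146*(-1/78) + 14²/(-12) = -73/39 + 196*(-1/12) = -73/39 - 49/3 = -710/39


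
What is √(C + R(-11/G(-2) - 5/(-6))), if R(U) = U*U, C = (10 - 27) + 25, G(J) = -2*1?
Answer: √433/3 ≈ 6.9362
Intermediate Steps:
G(J) = -2
C = 8 (C = -17 + 25 = 8)
R(U) = U²
√(C + R(-11/G(-2) - 5/(-6))) = √(8 + (-11/(-2) - 5/(-6))²) = √(8 + (-11*(-½) - 5*(-⅙))²) = √(8 + (11/2 + ⅚)²) = √(8 + (19/3)²) = √(8 + 361/9) = √(433/9) = √433/3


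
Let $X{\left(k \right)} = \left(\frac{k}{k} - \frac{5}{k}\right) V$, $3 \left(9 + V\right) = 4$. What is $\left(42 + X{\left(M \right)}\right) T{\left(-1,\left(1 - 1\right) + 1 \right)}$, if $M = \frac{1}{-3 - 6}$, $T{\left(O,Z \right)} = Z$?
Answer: $- \frac{932}{3} \approx -310.67$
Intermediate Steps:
$V = - \frac{23}{3}$ ($V = -9 + \frac{1}{3} \cdot 4 = -9 + \frac{4}{3} = - \frac{23}{3} \approx -7.6667$)
$M = - \frac{1}{9}$ ($M = \frac{1}{-9} = - \frac{1}{9} \approx -0.11111$)
$X{\left(k \right)} = - \frac{23}{3} + \frac{115}{3 k}$ ($X{\left(k \right)} = \left(\frac{k}{k} - \frac{5}{k}\right) \left(- \frac{23}{3}\right) = \left(1 - \frac{5}{k}\right) \left(- \frac{23}{3}\right) = - \frac{23}{3} + \frac{115}{3 k}$)
$\left(42 + X{\left(M \right)}\right) T{\left(-1,\left(1 - 1\right) + 1 \right)} = \left(42 + \frac{23 \left(5 - - \frac{1}{9}\right)}{3 \left(- \frac{1}{9}\right)}\right) \left(\left(1 - 1\right) + 1\right) = \left(42 + \frac{23}{3} \left(-9\right) \left(5 + \frac{1}{9}\right)\right) \left(0 + 1\right) = \left(42 + \frac{23}{3} \left(-9\right) \frac{46}{9}\right) 1 = \left(42 - \frac{1058}{3}\right) 1 = \left(- \frac{932}{3}\right) 1 = - \frac{932}{3}$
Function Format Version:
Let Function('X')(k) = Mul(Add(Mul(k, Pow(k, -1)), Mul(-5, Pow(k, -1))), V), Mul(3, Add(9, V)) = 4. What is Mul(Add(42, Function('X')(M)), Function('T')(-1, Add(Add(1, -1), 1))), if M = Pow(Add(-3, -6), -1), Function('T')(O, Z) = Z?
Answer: Rational(-932, 3) ≈ -310.67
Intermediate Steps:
V = Rational(-23, 3) (V = Add(-9, Mul(Rational(1, 3), 4)) = Add(-9, Rational(4, 3)) = Rational(-23, 3) ≈ -7.6667)
M = Rational(-1, 9) (M = Pow(-9, -1) = Rational(-1, 9) ≈ -0.11111)
Function('X')(k) = Add(Rational(-23, 3), Mul(Rational(115, 3), Pow(k, -1))) (Function('X')(k) = Mul(Add(Mul(k, Pow(k, -1)), Mul(-5, Pow(k, -1))), Rational(-23, 3)) = Mul(Add(1, Mul(-5, Pow(k, -1))), Rational(-23, 3)) = Add(Rational(-23, 3), Mul(Rational(115, 3), Pow(k, -1))))
Mul(Add(42, Function('X')(M)), Function('T')(-1, Add(Add(1, -1), 1))) = Mul(Add(42, Mul(Rational(23, 3), Pow(Rational(-1, 9), -1), Add(5, Mul(-1, Rational(-1, 9))))), Add(Add(1, -1), 1)) = Mul(Add(42, Mul(Rational(23, 3), -9, Add(5, Rational(1, 9)))), Add(0, 1)) = Mul(Add(42, Mul(Rational(23, 3), -9, Rational(46, 9))), 1) = Mul(Add(42, Rational(-1058, 3)), 1) = Mul(Rational(-932, 3), 1) = Rational(-932, 3)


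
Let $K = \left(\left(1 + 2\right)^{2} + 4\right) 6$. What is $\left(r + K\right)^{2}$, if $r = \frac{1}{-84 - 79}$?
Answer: $\frac{161620369}{26569} \approx 6083.0$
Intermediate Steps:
$K = 78$ ($K = \left(3^{2} + 4\right) 6 = \left(9 + 4\right) 6 = 13 \cdot 6 = 78$)
$r = - \frac{1}{163}$ ($r = \frac{1}{-163} = - \frac{1}{163} \approx -0.006135$)
$\left(r + K\right)^{2} = \left(- \frac{1}{163} + 78\right)^{2} = \left(\frac{12713}{163}\right)^{2} = \frac{161620369}{26569}$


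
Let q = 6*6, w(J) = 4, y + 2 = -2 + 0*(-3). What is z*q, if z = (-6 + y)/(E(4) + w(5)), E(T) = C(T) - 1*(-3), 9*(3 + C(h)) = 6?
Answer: -540/7 ≈ -77.143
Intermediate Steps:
y = -4 (y = -2 + (-2 + 0*(-3)) = -2 + (-2 + 0) = -2 - 2 = -4)
C(h) = -7/3 (C(h) = -3 + (⅑)*6 = -3 + ⅔ = -7/3)
E(T) = ⅔ (E(T) = -7/3 - 1*(-3) = -7/3 + 3 = ⅔)
q = 36
z = -15/7 (z = (-6 - 4)/(⅔ + 4) = -10/14/3 = -10*3/14 = -15/7 ≈ -2.1429)
z*q = -15/7*36 = -540/7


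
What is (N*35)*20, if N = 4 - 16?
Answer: -8400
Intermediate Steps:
N = -12
(N*35)*20 = -12*35*20 = -420*20 = -8400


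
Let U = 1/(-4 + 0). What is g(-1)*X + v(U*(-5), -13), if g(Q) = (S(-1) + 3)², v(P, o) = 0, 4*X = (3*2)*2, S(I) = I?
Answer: 12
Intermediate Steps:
U = -¼ (U = 1/(-4) = -¼ ≈ -0.25000)
X = 3 (X = ((3*2)*2)/4 = (6*2)/4 = (¼)*12 = 3)
g(Q) = 4 (g(Q) = (-1 + 3)² = 2² = 4)
g(-1)*X + v(U*(-5), -13) = 4*3 + 0 = 12 + 0 = 12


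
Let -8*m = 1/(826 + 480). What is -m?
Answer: 1/10448 ≈ 9.5712e-5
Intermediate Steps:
m = -1/10448 (m = -1/(8*(826 + 480)) = -1/8/1306 = -1/8*1/1306 = -1/10448 ≈ -9.5712e-5)
-m = -1*(-1/10448) = 1/10448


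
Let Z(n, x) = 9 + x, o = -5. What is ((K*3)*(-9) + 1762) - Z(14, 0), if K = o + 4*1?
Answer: 1780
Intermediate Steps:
K = -1 (K = -5 + 4*1 = -5 + 4 = -1)
((K*3)*(-9) + 1762) - Z(14, 0) = (-1*3*(-9) + 1762) - (9 + 0) = (-3*(-9) + 1762) - 1*9 = (27 + 1762) - 9 = 1789 - 9 = 1780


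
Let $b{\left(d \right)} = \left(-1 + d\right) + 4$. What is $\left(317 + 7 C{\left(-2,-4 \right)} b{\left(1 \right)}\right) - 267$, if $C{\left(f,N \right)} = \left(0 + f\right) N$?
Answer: $274$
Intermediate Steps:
$b{\left(d \right)} = 3 + d$
$C{\left(f,N \right)} = N f$ ($C{\left(f,N \right)} = f N = N f$)
$\left(317 + 7 C{\left(-2,-4 \right)} b{\left(1 \right)}\right) - 267 = \left(317 + 7 \left(\left(-4\right) \left(-2\right)\right) \left(3 + 1\right)\right) - 267 = \left(317 + 7 \cdot 8 \cdot 4\right) - 267 = \left(317 + 56 \cdot 4\right) - 267 = \left(317 + 224\right) - 267 = 541 - 267 = 274$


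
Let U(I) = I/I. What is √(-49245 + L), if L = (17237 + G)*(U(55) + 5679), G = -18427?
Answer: I*√6808445 ≈ 2609.3*I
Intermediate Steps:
U(I) = 1
L = -6759200 (L = (17237 - 18427)*(1 + 5679) = -1190*5680 = -6759200)
√(-49245 + L) = √(-49245 - 6759200) = √(-6808445) = I*√6808445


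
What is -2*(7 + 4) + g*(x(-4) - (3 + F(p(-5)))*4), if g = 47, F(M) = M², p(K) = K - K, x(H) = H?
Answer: -774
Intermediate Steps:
p(K) = 0
-2*(7 + 4) + g*(x(-4) - (3 + F(p(-5)))*4) = -2*(7 + 4) + 47*(-4 - (3 + 0²)*4) = -2*11 + 47*(-4 - (3 + 0)*4) = -22 + 47*(-4 - 3*4) = -22 + 47*(-4 - 1*12) = -22 + 47*(-4 - 12) = -22 + 47*(-16) = -22 - 752 = -774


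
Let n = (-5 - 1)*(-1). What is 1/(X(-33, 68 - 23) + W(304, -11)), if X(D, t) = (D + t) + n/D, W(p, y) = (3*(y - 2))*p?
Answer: -11/130286 ≈ -8.4430e-5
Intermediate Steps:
W(p, y) = p*(-6 + 3*y) (W(p, y) = (3*(-2 + y))*p = (-6 + 3*y)*p = p*(-6 + 3*y))
n = 6 (n = -6*(-1) = 6)
X(D, t) = D + t + 6/D (X(D, t) = (D + t) + 6/D = D + t + 6/D)
1/(X(-33, 68 - 23) + W(304, -11)) = 1/((-33 + (68 - 23) + 6/(-33)) + 3*304*(-2 - 11)) = 1/((-33 + 45 + 6*(-1/33)) + 3*304*(-13)) = 1/((-33 + 45 - 2/11) - 11856) = 1/(130/11 - 11856) = 1/(-130286/11) = -11/130286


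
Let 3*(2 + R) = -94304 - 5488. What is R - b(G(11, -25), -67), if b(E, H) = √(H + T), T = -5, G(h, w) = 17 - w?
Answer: -33266 - 6*I*√2 ≈ -33266.0 - 8.4853*I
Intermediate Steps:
R = -33266 (R = -2 + (-94304 - 5488)/3 = -2 + (⅓)*(-99792) = -2 - 33264 = -33266)
b(E, H) = √(-5 + H) (b(E, H) = √(H - 5) = √(-5 + H))
R - b(G(11, -25), -67) = -33266 - √(-5 - 67) = -33266 - √(-72) = -33266 - 6*I*√2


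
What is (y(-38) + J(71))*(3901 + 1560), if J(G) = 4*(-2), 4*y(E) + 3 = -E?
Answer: 16383/4 ≈ 4095.8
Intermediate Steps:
y(E) = -3/4 - E/4 (y(E) = -3/4 + (-E)/4 = -3/4 - E/4)
J(G) = -8
(y(-38) + J(71))*(3901 + 1560) = ((-3/4 - 1/4*(-38)) - 8)*(3901 + 1560) = ((-3/4 + 19/2) - 8)*5461 = (35/4 - 8)*5461 = (3/4)*5461 = 16383/4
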